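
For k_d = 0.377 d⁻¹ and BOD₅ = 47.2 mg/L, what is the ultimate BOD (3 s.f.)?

BOD₅ = L₀(1 − e^(−5k_d)) ⇒ L₀ = BOD₅ / (1 − e^(−5×0.377))
= 47.2 / (1 − 0.1518) = 47.2 / 0.8482 = 55.65 mg/L.

L₀ ≈ 55.6 mg/L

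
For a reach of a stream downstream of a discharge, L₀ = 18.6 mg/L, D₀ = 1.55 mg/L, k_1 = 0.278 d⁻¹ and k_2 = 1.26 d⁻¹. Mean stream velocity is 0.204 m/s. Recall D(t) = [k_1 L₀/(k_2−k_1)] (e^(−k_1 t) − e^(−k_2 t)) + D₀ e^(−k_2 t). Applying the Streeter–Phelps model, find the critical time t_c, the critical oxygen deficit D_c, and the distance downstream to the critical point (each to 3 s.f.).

t_c = [1/(k_2−k_1)] ln[(k_2/k_1)(1 − D₀(k_2−k_1)/(k_1 L₀))]
= [1/(1.26−0.278)] ln[(1.26/0.278)(1 − 1.55×0.9820/(0.278×18.6))]
= (1/0.9820) ln[4.532 × 0.7056] = 1.018 × ln(3.198) = 1.018 × 1.163 = 1.184 d.
D_c = (k_1/k_2) L₀ e^(−k_1 t_c) = (0.278/1.26) × 18.6 × e^(−0.278×1.184) = 0.2206 × 18.6 × 0.7196 = 2.953 mg/L.
x_c = v t_c = 0.204 m/s × 1.184 d × 86400 s/d = 20870 m ≈ 20.9 km.

t_c ≈ 1.18 d; D_c ≈ 2.95 mg/L; x_c ≈ 20.9 km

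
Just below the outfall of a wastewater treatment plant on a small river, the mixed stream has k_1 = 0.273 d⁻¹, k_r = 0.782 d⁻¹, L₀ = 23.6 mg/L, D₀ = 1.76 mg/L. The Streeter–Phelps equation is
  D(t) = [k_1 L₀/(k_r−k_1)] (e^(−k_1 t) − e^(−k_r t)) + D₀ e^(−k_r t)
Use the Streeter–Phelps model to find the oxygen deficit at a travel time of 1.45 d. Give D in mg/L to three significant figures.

D ≈ 5.01 mg/L

k_1 L₀/(k_r−k_1) = 0.273×23.6/(0.782−0.273) = 6.443/0.5090 = 12.66 mg/L.
e^(−k_1 t) = e^(−0.273×1.450) = 0.6731; e^(−k_r t) = e^(−0.782×1.450) = 0.3218.
D = 12.66 × (0.6731 − 0.3218) + 1.76 × 0.3218 = 4.447 + 0.5663 = 5.013 mg/L.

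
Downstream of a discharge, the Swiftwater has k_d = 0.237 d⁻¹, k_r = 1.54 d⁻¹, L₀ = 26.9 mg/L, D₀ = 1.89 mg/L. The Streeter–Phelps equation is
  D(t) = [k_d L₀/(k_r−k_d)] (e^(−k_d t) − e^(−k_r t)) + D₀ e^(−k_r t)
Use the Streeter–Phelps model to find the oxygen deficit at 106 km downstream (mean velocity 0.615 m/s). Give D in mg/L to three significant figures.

Travel time t = x/v = 106 km / (0.615 m/s) = 106000 m / 0.615 m/s = 172400 s = 1.995 d.
k_d L₀/(k_r−k_d) = 0.237×26.9/(1.54−0.237) = 6.375/1.303 = 4.893 mg/L.
e^(−k_d t) = e^(−0.237×1.995) = 0.6233; e^(−k_r t) = e^(−1.54×1.995) = 0.04632.
D = 4.893 × (0.6233 − 0.04632) + 1.89 × 0.04632 = 2.823 + 0.08755 = 2.910 mg/L.

D ≈ 2.91 mg/L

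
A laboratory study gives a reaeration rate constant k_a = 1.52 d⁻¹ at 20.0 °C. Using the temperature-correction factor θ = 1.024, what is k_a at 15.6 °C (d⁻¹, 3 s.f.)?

k_a(T₂) = k_a(T₁) · θ^(T₂−T₁) = 1.52 × 1.024^(15.6−20.0)
= 1.52 × 1.024^-4.40 = 1.52 × 0.9009 = 1.369 d⁻¹.

k_a ≈ 1.37 d⁻¹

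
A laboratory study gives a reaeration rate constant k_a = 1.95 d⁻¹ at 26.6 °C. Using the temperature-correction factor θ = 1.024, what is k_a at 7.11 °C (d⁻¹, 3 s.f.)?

k_a ≈ 1.23 d⁻¹

k_a(T₂) = k_a(T₁) · θ^(T₂−T₁) = 1.95 × 1.024^(7.11−26.6)
= 1.95 × 1.024^-19.5 = 1.95 × 0.6299 = 1.228 d⁻¹.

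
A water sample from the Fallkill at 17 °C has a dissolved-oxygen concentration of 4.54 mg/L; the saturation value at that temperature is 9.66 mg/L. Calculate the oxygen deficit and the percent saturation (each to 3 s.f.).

D = C_s − C = 9.66 − 4.54 = 5.12 mg/L.
% saturation = 4.54/9.66 × 100 = 47.0 %.

D ≈ 5.12 mg/L; 47.0 % saturation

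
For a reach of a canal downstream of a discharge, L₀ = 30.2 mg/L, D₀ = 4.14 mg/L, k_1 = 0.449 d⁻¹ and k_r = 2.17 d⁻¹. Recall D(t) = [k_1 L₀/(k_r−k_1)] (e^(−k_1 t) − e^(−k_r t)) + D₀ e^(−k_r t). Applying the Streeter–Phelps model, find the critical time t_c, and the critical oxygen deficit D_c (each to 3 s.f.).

t_c ≈ 0.482 d; D_c ≈ 5.03 mg/L

With k_r/k_1 = 4.833 and 1 − D₀(k_r−k_1)/(k_1 L₀) = 0.4746,
t_c = ln(4.833 × 0.4746) / (2.17 − 0.449) = ln(2.294) / 1.721 = 0.8301/1.721 = 0.4823 d.
L(t_c) = L₀ e^(−k_1 t_c) = 30.2 × 0.8053 = 24.32 mg/L, and at the critical point k_r D_c = k_1 L, so D_c = (0.449/2.17) × 24.32 = 5.032 mg/L.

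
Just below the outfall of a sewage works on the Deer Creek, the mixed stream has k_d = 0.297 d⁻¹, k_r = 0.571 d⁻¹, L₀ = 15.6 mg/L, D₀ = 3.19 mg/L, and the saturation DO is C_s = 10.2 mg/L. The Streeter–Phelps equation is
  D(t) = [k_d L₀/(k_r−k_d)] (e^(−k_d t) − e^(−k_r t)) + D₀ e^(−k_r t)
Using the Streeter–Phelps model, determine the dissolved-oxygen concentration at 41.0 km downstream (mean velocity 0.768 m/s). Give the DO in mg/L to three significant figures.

DO ≈ 5.77 mg/L

Travel time t = x/v = 41.0 km / (0.768 m/s) = 41000 m / 0.768 m/s = 53390 s = 0.6179 d.
k_d L₀/(k_r−k_d) = 0.297×15.6/(0.571−0.297) = 4.633/0.2740 = 16.91 mg/L.
e^(−k_d t) = e^(−0.297×0.6179) = 0.8323; e^(−k_r t) = e^(−0.571×0.6179) = 0.7027.
D = 16.91 × (0.8323 − 0.7027) + 3.19 × 0.7027 = 2.192 + 2.242 = 4.434 mg/L.
DO = C_s − D = 10.2 − 4.434 = 5.766 mg/L.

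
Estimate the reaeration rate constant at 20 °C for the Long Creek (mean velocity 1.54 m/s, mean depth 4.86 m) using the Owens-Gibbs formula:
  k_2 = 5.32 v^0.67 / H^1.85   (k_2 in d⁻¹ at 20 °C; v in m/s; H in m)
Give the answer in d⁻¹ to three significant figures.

k_2 = 5.32 × 1.54^0.67 / 4.86^1.85 = 5.32 × 1.335 / 18.63 = 0.3813 d⁻¹.

k_2 ≈ 0.381 d⁻¹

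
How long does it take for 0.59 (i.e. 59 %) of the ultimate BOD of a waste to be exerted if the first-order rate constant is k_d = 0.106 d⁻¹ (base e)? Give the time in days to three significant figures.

t ≈ 8.41 d

y/L₀ = 1 − e^(−k_d t) = 0.59 ⇒ e^(−k_d t) = 0.410
t = −ln(0.410) / 0.106 = 0.8916 / 0.106 = 8.411 d.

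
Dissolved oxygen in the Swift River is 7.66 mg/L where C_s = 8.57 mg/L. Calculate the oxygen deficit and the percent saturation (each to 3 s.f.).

D ≈ 0.910 mg/L; 89.4 % saturation

D = C_s − C = 8.57 − 7.66 = 0.910 mg/L.
% saturation = 7.66/8.57 × 100 = 89.4 %.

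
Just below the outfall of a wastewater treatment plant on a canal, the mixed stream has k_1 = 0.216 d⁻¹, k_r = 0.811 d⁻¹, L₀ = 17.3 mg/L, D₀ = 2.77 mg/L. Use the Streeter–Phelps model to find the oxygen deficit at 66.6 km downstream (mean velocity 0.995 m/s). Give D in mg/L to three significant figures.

D ≈ 3.44 mg/L

Travel time t = x/v = 66.6 km / (0.995 m/s) = 66600 m / 0.995 m/s = 66930 s = 0.7747 d.
k_1 L₀/(k_r−k_1) = 0.216×17.3/(0.811−0.216) = 3.737/0.5950 = 6.280 mg/L.
e^(−k_1 t) = e^(−0.216×0.7747) = 0.8459; e^(−k_r t) = e^(−0.811×0.7747) = 0.5335.
D = 6.280 × (0.8459 − 0.5335) + 2.77 × 0.5335 = 1.962 + 1.478 = 3.440 mg/L.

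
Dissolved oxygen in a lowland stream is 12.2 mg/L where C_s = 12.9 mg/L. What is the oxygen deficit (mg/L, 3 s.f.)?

D ≈ 0.700 mg/L

D = C_s − C = 12.9 − 12.2 = 0.700 mg/L.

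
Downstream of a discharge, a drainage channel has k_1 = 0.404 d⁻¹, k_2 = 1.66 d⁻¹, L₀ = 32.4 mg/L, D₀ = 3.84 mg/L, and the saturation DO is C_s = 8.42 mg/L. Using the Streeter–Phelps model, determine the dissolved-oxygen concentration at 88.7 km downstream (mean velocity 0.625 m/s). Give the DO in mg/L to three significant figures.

DO ≈ 3.48 mg/L

Travel time t = x/v = 88.7 km / (0.625 m/s) = 88700 m / 0.625 m/s = 141900 s = 1.643 d.
k_1 L₀/(k_2−k_1) = 0.404×32.4/(1.66−0.404) = 13.09/1.256 = 10.42 mg/L.
e^(−k_1 t) = e^(−0.404×1.643) = 0.5150; e^(−k_2 t) = e^(−1.66×1.643) = 0.06543.
D = 10.42 × (0.5150 − 0.06543) + 3.84 × 0.06543 = 4.685 + 0.2513 = 4.936 mg/L.
DO = C_s − D = 8.42 − 4.936 = 3.484 mg/L.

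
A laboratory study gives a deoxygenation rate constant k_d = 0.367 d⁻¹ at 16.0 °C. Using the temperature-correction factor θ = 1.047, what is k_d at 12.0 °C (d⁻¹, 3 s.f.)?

k_d ≈ 0.305 d⁻¹

k_d(T₂) = k_d(T₁) · θ^(T₂−T₁) = 0.367 × 1.047^(12.0−16.0)
= 0.367 × 1.047^-4.00 = 0.367 × 0.8322 = 0.3054 d⁻¹.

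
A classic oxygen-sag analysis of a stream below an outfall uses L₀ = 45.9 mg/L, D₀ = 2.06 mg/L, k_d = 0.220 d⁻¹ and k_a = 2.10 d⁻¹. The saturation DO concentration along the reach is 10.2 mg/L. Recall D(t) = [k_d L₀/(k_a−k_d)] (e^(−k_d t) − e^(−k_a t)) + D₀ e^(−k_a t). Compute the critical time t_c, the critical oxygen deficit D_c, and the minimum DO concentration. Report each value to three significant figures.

t_c ≈ 0.943 d; D_c ≈ 3.91 mg/L; min DO ≈ 6.29 mg/L

At the critical point dD/dt = 0, so k_d L₀ e^(−k_d t) = k_a D. Substituting D(t) from the Streeter–Phelps equation and solving for t gives
t_c = ln[(k_a/k_d)(1 − D₀(k_a−k_d)/(k_d L₀))] / (k_a−k_d).
Here k_a−k_d = 1.880 d⁻¹ and 1 − D₀(k_a−k_d)/(k_d L₀) = 1 − 2.06×1.880/(0.220×45.9) = 0.6165, so
t_c = ln(9.545 × 0.6165) / 1.880 = 1.772 / 1.880 = 0.9427 d.
D_c = (k_d/k_a) L₀ e^(−k_d t_c) = (0.220/2.10) × 45.9 × e^(−0.220×0.9427) = 0.1048 × 45.9 × 0.8127 = 3.908 mg/L.
Minimum DO = C_s − D_c = 10.2 − 3.908 = 6.292 mg/L.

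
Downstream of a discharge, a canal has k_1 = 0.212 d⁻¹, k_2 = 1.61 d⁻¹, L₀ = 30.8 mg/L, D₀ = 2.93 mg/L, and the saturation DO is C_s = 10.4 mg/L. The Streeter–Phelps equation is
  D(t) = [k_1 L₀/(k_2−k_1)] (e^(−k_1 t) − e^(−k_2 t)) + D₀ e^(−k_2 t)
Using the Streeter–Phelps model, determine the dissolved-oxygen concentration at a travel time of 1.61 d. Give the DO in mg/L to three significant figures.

DO ≈ 7.21 mg/L

k_1 L₀/(k_2−k_1) = 0.212×30.8/(1.61−0.212) = 6.530/1.398 = 4.671 mg/L.
e^(−k_1 t) = e^(−0.212×1.610) = 0.7108; e^(−k_2 t) = e^(−1.61×1.610) = 0.07486.
D = 4.671 × (0.7108 − 0.07486) + 2.93 × 0.07486 = 2.970 + 0.2193 = 3.190 mg/L.
DO = C_s − D = 10.4 − 3.190 = 7.210 mg/L.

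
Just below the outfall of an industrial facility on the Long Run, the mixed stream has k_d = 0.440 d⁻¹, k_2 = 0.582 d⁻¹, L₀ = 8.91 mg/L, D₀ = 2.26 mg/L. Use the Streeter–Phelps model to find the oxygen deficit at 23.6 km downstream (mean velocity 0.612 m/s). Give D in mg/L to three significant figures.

Travel time t = x/v = 23.6 km / (0.612 m/s) = 23600 m / 0.612 m/s = 38560 s = 0.4463 d.
k_d L₀/(k_2−k_d) = 0.440×8.91/(0.582−0.440) = 3.920/0.1420 = 27.61 mg/L.
e^(−k_d t) = e^(−0.440×0.4463) = 0.8217; e^(−k_2 t) = e^(−0.582×0.4463) = 0.7712.
D = 27.61 × (0.8217 − 0.7712) + 2.26 × 0.7712 = 1.393 + 1.743 = 3.136 mg/L.

D ≈ 3.14 mg/L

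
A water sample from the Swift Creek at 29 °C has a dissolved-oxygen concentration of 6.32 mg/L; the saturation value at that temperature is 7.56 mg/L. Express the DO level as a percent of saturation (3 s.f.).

% saturation = C/C_s × 100 = 6.32/7.56 × 100 = 83.6 %.

83.6 % saturation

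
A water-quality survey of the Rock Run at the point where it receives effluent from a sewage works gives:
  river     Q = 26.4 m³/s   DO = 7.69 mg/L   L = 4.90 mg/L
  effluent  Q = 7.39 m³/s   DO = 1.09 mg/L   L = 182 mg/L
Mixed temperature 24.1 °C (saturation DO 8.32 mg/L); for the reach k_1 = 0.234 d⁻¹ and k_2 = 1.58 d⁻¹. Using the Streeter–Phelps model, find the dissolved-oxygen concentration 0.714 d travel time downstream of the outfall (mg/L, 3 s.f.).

Mixed DO = (26.4×7.69 + 7.39×1.09)/(26.4+7.39) = 211.1/33.79 = 6.247 mg/L.
Mixed L₀ = (26.4×4.90 + 7.39×182)/(33.79) = 1474/33.79 = 43.63 mg/L.
Initial deficit D₀ = C_s − DO₀ = 8.32 − 6.247 = 2.073 mg/L.
D(0.714) = [0.234×43.63/(1.58−0.234)](e^(−0.234×0.714) − e^(−1.58×0.714)) + 2.073 e^(−1.58×0.714)
= 7.585 × (0.8461 − 0.3236) + 2.073 × 0.3236 = 4.634 mg/L.
DO = 8.32 − 4.634 = 3.686 mg/L.

DO ≈ 3.69 mg/L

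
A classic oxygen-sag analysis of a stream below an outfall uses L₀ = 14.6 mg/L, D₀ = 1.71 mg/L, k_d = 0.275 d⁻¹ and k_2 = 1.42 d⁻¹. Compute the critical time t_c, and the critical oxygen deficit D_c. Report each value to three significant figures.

At the critical point dD/dt = 0, so k_d L₀ e^(−k_d t) = k_2 D. Substituting D(t) from the Streeter–Phelps equation and solving for t gives
t_c = ln[(k_2/k_d)(1 − D₀(k_2−k_d)/(k_d L₀))] / (k_2−k_d).
Here k_2−k_d = 1.145 d⁻¹ and 1 − D₀(k_2−k_d)/(k_d L₀) = 1 − 1.71×1.145/(0.275×14.6) = 0.5123, so
t_c = ln(5.164 × 0.5123) / 1.145 = 0.9729 / 1.145 = 0.8497 d.
L(t_c) = L₀ e^(−k_d t_c) = 14.6 × 0.7916 = 11.56 mg/L, and at the critical point k_2 D_c = k_d L, so D_c = (0.275/1.42) × 11.56 = 2.238 mg/L.

t_c ≈ 0.850 d; D_c ≈ 2.24 mg/L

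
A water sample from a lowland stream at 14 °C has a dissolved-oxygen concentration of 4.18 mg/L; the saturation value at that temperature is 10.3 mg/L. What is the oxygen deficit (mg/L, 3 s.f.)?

D = C_s − C = 10.3 − 4.18 = 6.12 mg/L.

D ≈ 6.12 mg/L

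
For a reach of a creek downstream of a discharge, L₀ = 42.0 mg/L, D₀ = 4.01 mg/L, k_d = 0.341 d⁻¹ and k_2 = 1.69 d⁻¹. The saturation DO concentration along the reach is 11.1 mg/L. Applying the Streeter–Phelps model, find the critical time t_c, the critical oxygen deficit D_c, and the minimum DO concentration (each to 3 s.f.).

t_c ≈ 0.835 d; D_c ≈ 6.37 mg/L; min DO ≈ 4.73 mg/L

With k_2/k_d = 4.956 and 1 − D₀(k_2−k_d)/(k_d L₀) = 0.6223,
t_c = ln(4.956 × 0.6223) / (1.69 − 0.341) = ln(3.084) / 1.349 = 1.126/1.349 = 0.8349 d.
L(t_c) = L₀ e^(−k_d t_c) = 42.0 × 0.7522 = 31.59 mg/L, and at the critical point k_2 D_c = k_d L, so D_c = (0.341/1.69) × 31.59 = 6.375 mg/L.
Minimum DO = C_s − D_c = 11.1 − 6.375 = 4.725 mg/L.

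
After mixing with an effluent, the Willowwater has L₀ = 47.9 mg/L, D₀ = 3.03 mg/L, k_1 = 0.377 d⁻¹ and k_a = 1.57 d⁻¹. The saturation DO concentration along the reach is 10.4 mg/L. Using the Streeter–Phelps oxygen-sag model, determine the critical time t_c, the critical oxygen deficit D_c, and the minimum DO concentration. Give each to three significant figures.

t_c = [1/(k_a−k_1)] ln[(k_a/k_1)(1 − D₀(k_a−k_1)/(k_1 L₀))]
= [1/(1.57−0.377)] ln[(1.57/0.377)(1 − 3.03×1.193/(0.377×47.9))]
= (1/1.193) ln[4.164 × 0.7998] = 0.8382 × ln(3.331) = 0.8382 × 1.203 = 1.009 d.
D_c = (k_1/k_a) L₀ e^(−k_1 t_c) = (0.377/1.57) × 47.9 × e^(−0.377×1.009) = 0.2401 × 47.9 × 0.6837 = 7.864 mg/L.
Minimum DO = C_s − D_c = 10.4 − 7.864 = 2.536 mg/L.

t_c ≈ 1.01 d; D_c ≈ 7.86 mg/L; min DO ≈ 2.54 mg/L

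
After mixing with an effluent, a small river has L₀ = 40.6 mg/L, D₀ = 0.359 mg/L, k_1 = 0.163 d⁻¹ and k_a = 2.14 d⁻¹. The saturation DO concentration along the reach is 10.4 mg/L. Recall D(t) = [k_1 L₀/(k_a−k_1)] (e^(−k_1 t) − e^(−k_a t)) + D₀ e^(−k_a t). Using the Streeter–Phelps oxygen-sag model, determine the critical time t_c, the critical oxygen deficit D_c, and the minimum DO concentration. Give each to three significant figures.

With k_a/k_1 = 13.13 and 1 − D₀(k_a−k_1)/(k_1 L₀) = 0.8928,
t_c = ln(13.13 × 0.8928) / (2.14 − 0.163) = ln(11.72) / 1.977 = 2.461/1.977 = 1.245 d.
L(t_c) = L₀ e^(−k_1 t_c) = 40.6 × 0.8163 = 33.14 mg/L, and at the critical point k_a D_c = k_1 L, so D_c = (0.163/2.14) × 33.14 = 2.524 mg/L.
Minimum DO = C_s − D_c = 10.4 − 2.524 = 7.876 mg/L.

t_c ≈ 1.24 d; D_c ≈ 2.52 mg/L; min DO ≈ 7.88 mg/L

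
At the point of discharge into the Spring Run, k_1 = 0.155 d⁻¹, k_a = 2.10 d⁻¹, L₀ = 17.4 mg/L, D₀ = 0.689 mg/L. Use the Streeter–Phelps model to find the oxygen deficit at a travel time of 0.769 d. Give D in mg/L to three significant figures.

D ≈ 1.09 mg/L

k_1 L₀/(k_a−k_1) = 0.155×17.4/(2.10−0.155) = 2.697/1.945 = 1.387 mg/L.
e^(−k_1 t) = e^(−0.155×0.7690) = 0.8876; e^(−k_a t) = e^(−2.10×0.7690) = 0.1989.
D = 1.387 × (0.8876 − 0.1989) + 0.689 × 0.1989 = 0.9550 + 0.1370 = 1.092 mg/L.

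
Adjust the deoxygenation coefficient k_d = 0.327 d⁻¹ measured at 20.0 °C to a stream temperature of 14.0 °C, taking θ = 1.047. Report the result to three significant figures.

k_d(T₂) = k_d(T₁) · θ^(T₂−T₁) = 0.327 × 1.047^(14.0−20.0)
= 0.327 × 1.047^-6.00 = 0.327 × 0.7591 = 0.2482 d⁻¹.

k_d ≈ 0.248 d⁻¹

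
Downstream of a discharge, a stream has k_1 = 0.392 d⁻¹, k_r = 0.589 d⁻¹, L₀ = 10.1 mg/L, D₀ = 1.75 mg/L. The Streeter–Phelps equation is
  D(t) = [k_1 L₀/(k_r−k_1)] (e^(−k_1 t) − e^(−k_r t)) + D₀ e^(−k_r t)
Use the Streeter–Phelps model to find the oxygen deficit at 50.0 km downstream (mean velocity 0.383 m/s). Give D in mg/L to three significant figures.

Travel time t = x/v = 50.0 km / (0.383 m/s) = 50000 m / 0.383 m/s = 130500 s = 1.511 d.
k_1 L₀/(k_r−k_1) = 0.392×10.1/(0.589−0.392) = 3.959/0.1970 = 20.10 mg/L.
e^(−k_1 t) = e^(−0.392×1.511) = 0.5531; e^(−k_r t) = e^(−0.589×1.511) = 0.4107.
D = 20.10 × (0.5531 − 0.4107) + 1.75 × 0.4107 = 2.862 + 0.7187 = 3.580 mg/L.

D ≈ 3.58 mg/L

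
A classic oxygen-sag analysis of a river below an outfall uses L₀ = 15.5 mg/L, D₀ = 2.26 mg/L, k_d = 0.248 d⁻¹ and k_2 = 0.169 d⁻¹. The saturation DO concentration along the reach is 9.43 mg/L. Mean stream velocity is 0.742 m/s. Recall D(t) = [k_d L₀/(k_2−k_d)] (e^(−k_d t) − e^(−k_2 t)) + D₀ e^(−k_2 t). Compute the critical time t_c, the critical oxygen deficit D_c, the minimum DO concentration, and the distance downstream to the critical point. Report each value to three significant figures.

t_c ≈ 4.28 d; D_c ≈ 7.87 mg/L; min DO ≈ 1.56 mg/L; x_c ≈ 274 km

With k_2/k_d = 0.6815 and 1 − D₀(k_2−k_d)/(k_d L₀) = 1.046,
t_c = ln(0.6815 × 1.046) / (0.169 − 0.248) = ln(0.7131) / -0.07900 = -0.3381/-0.07900 = 4.280 d.
L(t_c) = L₀ e^(−k_d t_c) = 15.5 × 0.3459 = 5.362 mg/L, and at the critical point k_2 D_c = k_d L, so D_c = (0.248/0.169) × 5.362 = 7.869 mg/L.
Minimum DO = C_s − D_c = 9.43 − 7.869 = 1.561 mg/L.
x_c = v t_c = 0.742 m/s × 4.280 d × 86400 s/d = 274400 m ≈ 274 km.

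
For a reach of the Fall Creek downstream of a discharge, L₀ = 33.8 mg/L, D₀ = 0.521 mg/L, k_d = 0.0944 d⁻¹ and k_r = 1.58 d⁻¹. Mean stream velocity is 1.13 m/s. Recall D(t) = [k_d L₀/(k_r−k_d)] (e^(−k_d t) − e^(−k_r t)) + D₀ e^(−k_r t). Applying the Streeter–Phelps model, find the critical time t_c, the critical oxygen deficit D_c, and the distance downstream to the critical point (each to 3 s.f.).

t_c = [1/(k_r−k_d)] ln[(k_r/k_d)(1 − D₀(k_r−k_d)/(k_d L₀))]
= [1/(1.58−0.0944)] ln[(1.58/0.0944)(1 − 0.521×1.486/(0.0944×33.8))]
= (1/1.486) ln[16.74 × 0.7574] = 0.6731 × ln(12.68) = 0.6731 × 2.540 = 1.710 d.
D_c = (k_d/k_r) L₀ e^(−k_d t_c) = (0.0944/1.58) × 33.8 × e^(−0.0944×1.710) = 0.05975 × 33.8 × 0.8510 = 1.718 mg/L.
x_c = v t_c = 1.13 m/s × 1.710 d × 86400 s/d = 166900 m ≈ 167 km.

t_c ≈ 1.71 d; D_c ≈ 1.72 mg/L; x_c ≈ 167 km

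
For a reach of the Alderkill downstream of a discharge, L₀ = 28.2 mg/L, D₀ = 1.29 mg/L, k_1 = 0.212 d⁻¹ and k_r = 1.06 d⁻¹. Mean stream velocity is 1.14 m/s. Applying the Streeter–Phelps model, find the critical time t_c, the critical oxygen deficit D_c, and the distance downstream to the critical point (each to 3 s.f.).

At the critical point dD/dt = 0, so k_1 L₀ e^(−k_1 t) = k_r D. Substituting D(t) from the Streeter–Phelps equation and solving for t gives
t_c = ln[(k_r/k_1)(1 − D₀(k_r−k_1)/(k_1 L₀))] / (k_r−k_1).
Here k_r−k_1 = 0.8480 d⁻¹ and 1 − D₀(k_r−k_1)/(k_1 L₀) = 1 − 1.29×0.8480/(0.212×28.2) = 0.8170, so
t_c = ln(5.000 × 0.8170) / 0.8480 = 1.407 / 0.8480 = 1.660 d.
D_c = (k_1/k_r) L₀ e^(−k_1 t_c) = (0.212/1.06) × 28.2 × e^(−0.212×1.660) = 0.2000 × 28.2 × 0.7034 = 3.967 mg/L.
x_c = v t_c = 1.14 m/s × 1.660 d × 86400 s/d = 163500 m ≈ 163 km.

t_c ≈ 1.66 d; D_c ≈ 3.97 mg/L; x_c ≈ 163 km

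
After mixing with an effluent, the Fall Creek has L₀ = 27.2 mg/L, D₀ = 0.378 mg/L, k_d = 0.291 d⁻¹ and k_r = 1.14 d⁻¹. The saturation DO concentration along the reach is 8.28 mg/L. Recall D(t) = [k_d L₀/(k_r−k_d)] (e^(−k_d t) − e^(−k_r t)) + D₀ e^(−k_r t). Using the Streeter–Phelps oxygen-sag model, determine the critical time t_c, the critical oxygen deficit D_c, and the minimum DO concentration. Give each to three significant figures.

At the critical point dD/dt = 0, so k_d L₀ e^(−k_d t) = k_r D. Substituting D(t) from the Streeter–Phelps equation and solving for t gives
t_c = ln[(k_r/k_d)(1 − D₀(k_r−k_d)/(k_d L₀))] / (k_r−k_d).
Here k_r−k_d = 0.8490 d⁻¹ and 1 − D₀(k_r−k_d)/(k_d L₀) = 1 − 0.378×0.8490/(0.291×27.2) = 0.9595, so
t_c = ln(3.918 × 0.9595) / 0.8490 = 1.324 / 0.8490 = 1.560 d.
L(t_c) = L₀ e^(−k_d t_c) = 27.2 × 0.6352 = 17.28 mg/L, and at the critical point k_r D_c = k_d L, so D_c = (0.291/1.14) × 17.28 = 4.410 mg/L.
Minimum DO = C_s − D_c = 8.28 − 4.410 = 3.870 mg/L.

t_c ≈ 1.56 d; D_c ≈ 4.41 mg/L; min DO ≈ 3.87 mg/L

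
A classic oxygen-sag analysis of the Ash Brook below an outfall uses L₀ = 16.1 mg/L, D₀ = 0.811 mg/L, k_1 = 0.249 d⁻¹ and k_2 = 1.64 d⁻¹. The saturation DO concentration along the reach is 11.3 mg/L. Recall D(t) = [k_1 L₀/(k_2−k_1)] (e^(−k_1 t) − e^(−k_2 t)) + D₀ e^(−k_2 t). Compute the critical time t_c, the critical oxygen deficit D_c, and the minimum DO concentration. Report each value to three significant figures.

t_c ≈ 1.12 d; D_c ≈ 1.85 mg/L; min DO ≈ 9.45 mg/L

At the critical point dD/dt = 0, so k_1 L₀ e^(−k_1 t) = k_2 D. Substituting D(t) from the Streeter–Phelps equation and solving for t gives
t_c = ln[(k_2/k_1)(1 − D₀(k_2−k_1)/(k_1 L₀))] / (k_2−k_1).
Here k_2−k_1 = 1.391 d⁻¹ and 1 − D₀(k_2−k_1)/(k_1 L₀) = 1 − 0.811×1.391/(0.249×16.1) = 0.7186, so
t_c = ln(6.586 × 0.7186) / 1.391 = 1.555 / 1.391 = 1.118 d.
L(t_c) = L₀ e^(−k_1 t_c) = 16.1 × 0.7571 = 12.19 mg/L, and at the critical point k_2 D_c = k_1 L, so D_c = (0.249/1.64) × 12.19 = 1.851 mg/L.
Minimum DO = C_s − D_c = 11.3 − 1.851 = 9.449 mg/L.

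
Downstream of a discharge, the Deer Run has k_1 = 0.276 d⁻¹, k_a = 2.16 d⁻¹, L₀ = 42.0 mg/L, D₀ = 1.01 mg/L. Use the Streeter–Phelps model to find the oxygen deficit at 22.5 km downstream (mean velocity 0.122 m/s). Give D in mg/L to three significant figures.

D ≈ 3.36 mg/L

Travel time t = x/v = 22.5 km / (0.122 m/s) = 22500 m / 0.122 m/s = 184400 s = 2.135 d.
k_1 L₀/(k_a−k_1) = 0.276×42.0/(2.16−0.276) = 11.59/1.884 = 6.153 mg/L.
e^(−k_1 t) = e^(−0.276×2.135) = 0.5548; e^(−k_a t) = e^(−2.16×2.135) = 0.009945.
D = 6.153 × (0.5548 − 0.009945) + 1.01 × 0.009945 = 3.352 + 0.01004 = 3.362 mg/L.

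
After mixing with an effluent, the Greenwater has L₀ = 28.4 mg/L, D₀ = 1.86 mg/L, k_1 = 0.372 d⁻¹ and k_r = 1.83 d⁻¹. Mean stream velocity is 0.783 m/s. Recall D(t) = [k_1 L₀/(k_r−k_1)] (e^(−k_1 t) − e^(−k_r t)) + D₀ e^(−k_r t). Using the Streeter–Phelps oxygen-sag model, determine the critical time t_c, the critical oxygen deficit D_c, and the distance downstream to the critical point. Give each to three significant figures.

t_c ≈ 0.889 d; D_c ≈ 4.15 mg/L; x_c ≈ 60.2 km

t_c = [1/(k_r−k_1)] ln[(k_r/k_1)(1 − D₀(k_r−k_1)/(k_1 L₀))]
= [1/(1.83−0.372)] ln[(1.83/0.372)(1 − 1.86×1.458/(0.372×28.4))]
= (1/1.458) ln[4.919 × 0.7433] = 0.6859 × ln(3.657) = 0.6859 × 1.297 = 0.8893 d.
L(t_c) = L₀ e^(−k_1 t_c) = 28.4 × 0.7183 = 20.40 mg/L, and at the critical point k_r D_c = k_1 L, so D_c = (0.372/1.83) × 20.40 = 4.147 mg/L.
x_c = v t_c = 0.783 m/s × 0.8893 d × 86400 s/d = 60160 m ≈ 60.2 km.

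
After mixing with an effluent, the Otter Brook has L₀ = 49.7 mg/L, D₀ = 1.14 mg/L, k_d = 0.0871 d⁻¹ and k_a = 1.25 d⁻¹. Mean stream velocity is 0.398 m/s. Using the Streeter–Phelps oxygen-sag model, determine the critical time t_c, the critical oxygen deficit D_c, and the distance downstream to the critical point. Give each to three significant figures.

With k_a/k_d = 14.35 and 1 − D₀(k_a−k_d)/(k_d L₀) = 0.6938,
t_c = ln(14.35 × 0.6938) / (1.25 − 0.0871) = ln(9.956) / 1.163 = 2.298/1.163 = 1.976 d.
L(t_c) = L₀ e^(−k_d t_c) = 49.7 × 0.8419 = 41.84 mg/L, and at the critical point k_a D_c = k_d L, so D_c = (0.0871/1.25) × 41.84 = 2.915 mg/L.
x_c = v t_c = 0.398 m/s × 1.976 d × 86400 s/d = 67960 m ≈ 68.0 km.

t_c ≈ 1.98 d; D_c ≈ 2.92 mg/L; x_c ≈ 68.0 km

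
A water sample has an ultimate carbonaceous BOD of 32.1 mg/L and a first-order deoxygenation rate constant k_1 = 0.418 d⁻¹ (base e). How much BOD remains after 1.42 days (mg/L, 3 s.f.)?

L ≈ 17.7 mg/L

L_t = L₀ e^(−k_1 t) = 32.1 × e^(−0.418×1.42) = 32.1 × 0.5524 = 17.73 mg/L.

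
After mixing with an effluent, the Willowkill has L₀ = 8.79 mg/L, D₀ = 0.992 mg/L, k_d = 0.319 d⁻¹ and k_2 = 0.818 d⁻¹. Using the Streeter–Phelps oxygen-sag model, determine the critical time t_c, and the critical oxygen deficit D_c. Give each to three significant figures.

t_c ≈ 1.50 d; D_c ≈ 2.13 mg/L

With k_2/k_d = 2.564 and 1 − D₀(k_2−k_d)/(k_d L₀) = 0.8235,
t_c = ln(2.564 × 0.8235) / (0.818 − 0.319) = ln(2.112) / 0.4990 = 0.7474/0.4990 = 1.498 d.
D_c = (k_d/k_2) L₀ e^(−k_d t_c) = (0.319/0.818) × 8.79 × e^(−0.319×1.498) = 0.3900 × 8.79 × 0.6201 = 2.126 mg/L.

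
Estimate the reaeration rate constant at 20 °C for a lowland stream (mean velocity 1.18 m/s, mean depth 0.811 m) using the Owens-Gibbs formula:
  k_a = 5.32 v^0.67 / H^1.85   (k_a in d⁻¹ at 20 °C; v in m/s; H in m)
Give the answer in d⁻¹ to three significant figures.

k_a ≈ 8.76 d⁻¹

k_a = 5.32 × 1.18^0.67 / 0.811^1.85 = 5.32 × 1.117 / 0.6787 = 8.758 d⁻¹.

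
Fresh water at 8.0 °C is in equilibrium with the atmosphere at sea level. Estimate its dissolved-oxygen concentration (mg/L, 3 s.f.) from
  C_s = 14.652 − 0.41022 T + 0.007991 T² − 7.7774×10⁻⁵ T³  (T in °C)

C_s ≈ 11.8 mg/L

C_s = 14.652 − 0.41022×8.0 + 0.007991×8.0² − 7.7774×10⁻⁵×8.0³ = 11.84 mg/L.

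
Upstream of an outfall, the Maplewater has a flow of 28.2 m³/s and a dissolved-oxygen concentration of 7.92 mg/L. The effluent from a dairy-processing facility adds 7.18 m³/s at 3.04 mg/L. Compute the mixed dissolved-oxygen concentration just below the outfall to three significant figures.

6.93 mg/L

Flow-weighted mixing: C = (Q_r C_r + Q_w C_w)/(Q_r + Q_w)
= (28.2×7.92 + 7.18×3.04)/(28.2 + 7.18) = 245.2/35.38 = 6.930 mg/L.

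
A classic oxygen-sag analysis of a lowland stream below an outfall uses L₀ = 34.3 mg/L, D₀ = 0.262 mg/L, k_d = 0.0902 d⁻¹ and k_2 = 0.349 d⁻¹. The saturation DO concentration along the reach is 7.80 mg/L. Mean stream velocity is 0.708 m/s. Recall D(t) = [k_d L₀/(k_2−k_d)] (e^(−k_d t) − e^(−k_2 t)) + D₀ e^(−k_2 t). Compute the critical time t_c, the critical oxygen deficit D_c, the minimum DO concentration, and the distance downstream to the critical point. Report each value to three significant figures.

t_c ≈ 5.14 d; D_c ≈ 5.57 mg/L; min DO ≈ 2.23 mg/L; x_c ≈ 315 km

With k_2/k_d = 3.869 and 1 − D₀(k_2−k_d)/(k_d L₀) = 0.9781,
t_c = ln(3.869 × 0.9781) / (0.349 − 0.0902) = ln(3.784) / 0.2588 = 1.331/0.2588 = 5.143 d.
D_c = (k_d/k_2) L₀ e^(−k_d t_c) = (0.0902/0.349) × 34.3 × e^(−0.0902×5.143) = 0.2585 × 34.3 × 0.6289 = 5.575 mg/L.
Minimum DO = C_s − D_c = 7.80 − 5.575 = 2.225 mg/L.
x_c = v t_c = 0.708 m/s × 5.143 d × 86400 s/d = 314600 m ≈ 315 km.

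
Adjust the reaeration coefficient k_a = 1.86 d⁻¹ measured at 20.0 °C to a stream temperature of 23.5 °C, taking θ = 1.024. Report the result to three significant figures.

k_a(T₂) = k_a(T₁) · θ^(T₂−T₁) = 1.86 × 1.024^(23.5−20.0)
= 1.86 × 1.024^3.50 = 1.86 × 1.087 = 2.021 d⁻¹.

k_a ≈ 2.02 d⁻¹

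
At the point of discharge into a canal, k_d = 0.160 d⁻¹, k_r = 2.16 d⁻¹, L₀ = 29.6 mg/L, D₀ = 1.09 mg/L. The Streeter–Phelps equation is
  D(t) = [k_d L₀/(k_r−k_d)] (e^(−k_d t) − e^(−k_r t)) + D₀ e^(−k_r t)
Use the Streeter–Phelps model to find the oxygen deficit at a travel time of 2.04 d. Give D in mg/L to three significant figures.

k_d L₀/(k_r−k_d) = 0.160×29.6/(2.16−0.160) = 4.736/2.000 = 2.368 mg/L.
e^(−k_d t) = e^(−0.160×2.040) = 0.7215; e^(−k_r t) = e^(−2.16×2.040) = 0.01220.
D = 2.368 × (0.7215 − 0.01220) + 1.09 × 0.01220 = 1.680 + 0.01330 = 1.693 mg/L.

D ≈ 1.69 mg/L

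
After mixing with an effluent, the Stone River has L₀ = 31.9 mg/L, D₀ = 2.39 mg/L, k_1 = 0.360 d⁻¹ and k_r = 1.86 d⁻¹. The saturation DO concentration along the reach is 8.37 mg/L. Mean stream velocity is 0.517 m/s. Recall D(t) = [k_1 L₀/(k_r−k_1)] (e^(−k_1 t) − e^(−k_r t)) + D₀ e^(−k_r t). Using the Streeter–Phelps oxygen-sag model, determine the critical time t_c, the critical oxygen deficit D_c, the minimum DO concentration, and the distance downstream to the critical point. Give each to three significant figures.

t_c ≈ 0.845 d; D_c ≈ 4.55 mg/L; min DO ≈ 3.82 mg/L; x_c ≈ 37.8 km

At the critical point dD/dt = 0, so k_1 L₀ e^(−k_1 t) = k_r D. Substituting D(t) from the Streeter–Phelps equation and solving for t gives
t_c = ln[(k_r/k_1)(1 − D₀(k_r−k_1)/(k_1 L₀))] / (k_r−k_1).
Here k_r−k_1 = 1.500 d⁻¹ and 1 − D₀(k_r−k_1)/(k_1 L₀) = 1 − 2.39×1.500/(0.360×31.9) = 0.6878, so
t_c = ln(5.167 × 0.6878) / 1.500 = 1.268 / 1.500 = 0.8453 d.
L(t_c) = L₀ e^(−k_1 t_c) = 31.9 × 0.7376 = 23.53 mg/L, and at the critical point k_r D_c = k_1 L, so D_c = (0.360/1.86) × 23.53 = 4.554 mg/L.
Minimum DO = C_s − D_c = 8.37 − 4.554 = 3.816 mg/L.
x_c = v t_c = 0.517 m/s × 0.8453 d × 86400 s/d = 37760 m ≈ 37.8 km.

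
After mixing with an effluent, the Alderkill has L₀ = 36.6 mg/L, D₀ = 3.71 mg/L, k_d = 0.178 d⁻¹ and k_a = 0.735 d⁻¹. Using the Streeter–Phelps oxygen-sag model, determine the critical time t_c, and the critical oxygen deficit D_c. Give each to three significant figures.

t_c ≈ 1.86 d; D_c ≈ 6.36 mg/L

At the critical point dD/dt = 0, so k_d L₀ e^(−k_d t) = k_a D. Substituting D(t) from the Streeter–Phelps equation and solving for t gives
t_c = ln[(k_a/k_d)(1 − D₀(k_a−k_d)/(k_d L₀))] / (k_a−k_d).
Here k_a−k_d = 0.5570 d⁻¹ and 1 − D₀(k_a−k_d)/(k_d L₀) = 1 − 3.71×0.5570/(0.178×36.6) = 0.6828, so
t_c = ln(4.129 × 0.6828) / 0.5570 = 1.037 / 0.5570 = 1.861 d.
D_c = (k_d/k_a) L₀ e^(−k_d t_c) = (0.178/0.735) × 36.6 × e^(−0.178×1.861) = 0.2422 × 36.6 × 0.7180 = 6.364 mg/L.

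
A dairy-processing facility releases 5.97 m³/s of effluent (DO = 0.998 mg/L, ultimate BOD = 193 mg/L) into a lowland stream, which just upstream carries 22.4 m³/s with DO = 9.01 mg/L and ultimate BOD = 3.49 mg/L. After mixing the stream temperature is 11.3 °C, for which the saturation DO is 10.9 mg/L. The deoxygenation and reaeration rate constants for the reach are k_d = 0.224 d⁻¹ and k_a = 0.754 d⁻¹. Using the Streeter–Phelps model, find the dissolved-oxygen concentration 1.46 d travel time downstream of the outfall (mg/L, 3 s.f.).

DO ≈ 2.59 mg/L

Mixed DO = (22.4×9.01 + 5.97×0.998)/(22.4+5.97) = 207.8/28.37 = 7.324 mg/L.
Mixed L₀ = (22.4×3.49 + 5.97×193)/(28.37) = 1230/28.37 = 43.37 mg/L.
Initial deficit D₀ = C_s − DO₀ = 10.9 − 7.324 = 3.576 mg/L.
D(1.46) = [0.224×43.37/(0.754−0.224)](e^(−0.224×1.46) − e^(−0.754×1.46)) + 3.576 e^(−0.754×1.46)
= 18.33 × (0.7211 − 0.3326) + 3.576 × 0.3326 = 8.310 mg/L.
DO = 10.9 − 8.310 = 2.590 mg/L.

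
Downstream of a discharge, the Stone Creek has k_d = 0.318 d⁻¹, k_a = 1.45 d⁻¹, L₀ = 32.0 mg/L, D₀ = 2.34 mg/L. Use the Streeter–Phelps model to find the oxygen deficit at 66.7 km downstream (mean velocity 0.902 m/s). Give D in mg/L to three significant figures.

Travel time t = x/v = 66.7 km / (0.902 m/s) = 66700 m / 0.902 m/s = 73950 s = 0.8559 d.
k_d L₀/(k_a−k_d) = 0.318×32.0/(1.45−0.318) = 10.18/1.132 = 8.989 mg/L.
e^(−k_d t) = e^(−0.318×0.8559) = 0.7617; e^(−k_a t) = e^(−1.45×0.8559) = 0.2891.
D = 8.989 × (0.7617 − 0.2891) + 2.34 × 0.2891 = 4.249 + 0.6765 = 4.925 mg/L.

D ≈ 4.93 mg/L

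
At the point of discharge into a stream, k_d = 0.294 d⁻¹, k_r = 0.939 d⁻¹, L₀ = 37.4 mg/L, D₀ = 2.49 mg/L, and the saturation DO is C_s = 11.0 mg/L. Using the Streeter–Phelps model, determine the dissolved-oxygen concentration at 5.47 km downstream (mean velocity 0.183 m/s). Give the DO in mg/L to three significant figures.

DO ≈ 6.12 mg/L

Travel time t = x/v = 5.47 km / (0.183 m/s) = 5470 m / 0.183 m/s = 29890 s = 0.3460 d.
k_d L₀/(k_r−k_d) = 0.294×37.4/(0.939−0.294) = 11.00/0.6450 = 17.05 mg/L.
e^(−k_d t) = e^(−0.294×0.3460) = 0.9033; e^(−k_r t) = e^(−0.939×0.3460) = 0.7226.
D = 17.05 × (0.9033 − 0.7226) + 2.49 × 0.7226 = 3.080 + 1.799 = 4.879 mg/L.
DO = C_s − D = 11.0 − 4.879 = 6.121 mg/L.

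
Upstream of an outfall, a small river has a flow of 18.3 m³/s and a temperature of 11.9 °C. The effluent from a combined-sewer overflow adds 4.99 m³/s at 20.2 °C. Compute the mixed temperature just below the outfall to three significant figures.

13.7 °C

Flow-weighted mixing: C = (Q_r C_r + Q_w C_w)/(Q_r + Q_w)
= (18.3×11.9 + 4.99×20.2)/(18.3 + 4.99) = 318.6/23.29 = 13.68 °C.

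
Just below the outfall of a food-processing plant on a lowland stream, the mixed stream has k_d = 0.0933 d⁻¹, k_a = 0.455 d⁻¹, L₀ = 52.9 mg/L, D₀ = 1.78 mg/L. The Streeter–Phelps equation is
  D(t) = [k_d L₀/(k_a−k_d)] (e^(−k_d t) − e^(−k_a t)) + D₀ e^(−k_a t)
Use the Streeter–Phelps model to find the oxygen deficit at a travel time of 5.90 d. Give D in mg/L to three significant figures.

k_d L₀/(k_a−k_d) = 0.0933×52.9/(0.455−0.0933) = 4.936/0.3617 = 13.65 mg/L.
e^(−k_d t) = e^(−0.0933×5.900) = 0.5767; e^(−k_a t) = e^(−0.455×5.900) = 0.06826.
D = 13.65 × (0.5767 − 0.06826) + 1.78 × 0.06826 = 6.938 + 0.1215 = 7.059 mg/L.

D ≈ 7.06 mg/L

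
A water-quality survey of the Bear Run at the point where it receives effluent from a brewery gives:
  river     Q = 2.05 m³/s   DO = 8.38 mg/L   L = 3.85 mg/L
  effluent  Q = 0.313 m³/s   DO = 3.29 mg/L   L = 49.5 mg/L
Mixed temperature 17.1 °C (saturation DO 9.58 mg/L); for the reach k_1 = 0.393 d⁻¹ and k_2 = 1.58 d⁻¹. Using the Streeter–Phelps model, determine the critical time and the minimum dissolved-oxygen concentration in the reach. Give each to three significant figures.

t_c ≈ 0.457 d; minimum DO ≈ 7.52 mg/L

Mixed DO = (2.05×8.38 + 0.313×3.29)/(2.05+0.313) = 18.21/2.363 = 7.706 mg/L.
Mixed L₀ = (2.05×3.85 + 0.313×49.5)/(2.363) = 23.39/2.363 = 9.897 mg/L.
Initial deficit D₀ = C_s − DO₀ = 9.58 − 7.706 = 1.874 mg/L.
t_c = (1/1.187) ln[(1.58/0.393)(1 − 1.874×1.187/(0.393×9.897))] = 0.8425 × ln(1.721) = 0.4573 d.
D_c = (0.393/1.58) × 9.897 × e^(−0.393×0.4573) = 0.2487 × 9.897 × 0.8355 = 2.057 mg/L.
Minimum DO = 9.58 − 2.057 = 7.523 mg/L.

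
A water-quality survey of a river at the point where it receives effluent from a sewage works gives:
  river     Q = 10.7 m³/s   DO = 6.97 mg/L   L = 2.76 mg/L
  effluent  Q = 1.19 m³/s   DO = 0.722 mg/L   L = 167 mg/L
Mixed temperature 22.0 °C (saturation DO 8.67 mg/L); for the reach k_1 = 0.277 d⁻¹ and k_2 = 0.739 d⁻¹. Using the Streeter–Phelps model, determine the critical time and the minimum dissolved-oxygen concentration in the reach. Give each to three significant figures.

Mixed DO = (10.7×6.97 + 1.19×0.722)/(10.7+1.19) = 75.44/11.89 = 6.345 mg/L.
Mixed L₀ = (10.7×2.76 + 1.19×167)/(11.89) = 228.3/11.89 = 19.20 mg/L.
Initial deficit D₀ = C_s − DO₀ = 8.67 − 6.345 = 2.325 mg/L.
t_c = (1/0.4620) ln[(0.739/0.277)(1 − 2.325×0.4620/(0.277×19.20))] = 2.165 × ln(2.129) = 1.636 d.
D_c = (0.277/0.739) × 19.20 × e^(−0.277×1.636) = 0.3748 × 19.20 × 0.6357 = 4.574 mg/L.
Minimum DO = 8.67 − 4.574 = 4.096 mg/L.

t_c ≈ 1.64 d; minimum DO ≈ 4.10 mg/L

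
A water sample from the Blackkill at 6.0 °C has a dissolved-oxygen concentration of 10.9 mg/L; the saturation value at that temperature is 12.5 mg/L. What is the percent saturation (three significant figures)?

87.2 % saturation

% saturation = C/C_s × 100 = 10.9/12.5 × 100 = 87.2 %.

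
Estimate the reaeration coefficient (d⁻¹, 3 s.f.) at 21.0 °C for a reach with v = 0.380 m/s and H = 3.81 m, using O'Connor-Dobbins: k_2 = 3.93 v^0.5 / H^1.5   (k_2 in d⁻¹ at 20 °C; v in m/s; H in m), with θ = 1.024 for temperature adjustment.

k_2(20) = 3.93 × 0.380^0.5 / 3.81^1.5 = 3.93 × 0.6164 / 7.437 = 0.3258 d⁻¹.
k_2(21.0) = 0.3258 × 1.024^(21.0−20) = 0.3258 × 1.024 = 0.3336 d⁻¹.

k_2 ≈ 0.334 d⁻¹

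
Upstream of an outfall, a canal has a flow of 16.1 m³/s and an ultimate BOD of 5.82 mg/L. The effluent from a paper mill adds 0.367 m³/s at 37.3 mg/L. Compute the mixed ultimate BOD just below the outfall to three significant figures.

Flow-weighted mixing: C = (Q_r C_r + Q_w C_w)/(Q_r + Q_w)
= (16.1×5.82 + 0.367×37.3)/(16.1 + 0.367) = 107.4/16.47 = 6.522 mg/L.

6.52 mg/L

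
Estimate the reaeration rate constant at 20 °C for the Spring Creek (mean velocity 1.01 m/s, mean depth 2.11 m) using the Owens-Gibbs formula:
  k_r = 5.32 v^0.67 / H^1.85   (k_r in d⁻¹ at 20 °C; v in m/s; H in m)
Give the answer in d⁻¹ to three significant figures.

k_r ≈ 1.35 d⁻¹

k_r = 5.32 × 1.01^0.67 / 2.11^1.85 = 5.32 × 1.007 / 3.980 = 1.346 d⁻¹.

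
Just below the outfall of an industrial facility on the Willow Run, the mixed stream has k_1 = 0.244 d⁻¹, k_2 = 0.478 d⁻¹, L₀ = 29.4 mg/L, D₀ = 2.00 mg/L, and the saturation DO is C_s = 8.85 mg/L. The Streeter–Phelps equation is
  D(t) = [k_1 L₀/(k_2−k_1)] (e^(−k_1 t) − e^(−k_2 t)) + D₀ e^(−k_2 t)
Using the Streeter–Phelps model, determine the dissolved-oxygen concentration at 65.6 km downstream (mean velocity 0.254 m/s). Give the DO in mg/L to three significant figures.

Travel time t = x/v = 65.6 km / (0.254 m/s) = 65600 m / 0.254 m/s = 258300 s = 2.989 d.
k_1 L₀/(k_2−k_1) = 0.244×29.4/(0.478−0.244) = 7.174/0.2340 = 30.66 mg/L.
e^(−k_1 t) = e^(−0.244×2.989) = 0.4822; e^(−k_2 t) = e^(−0.478×2.989) = 0.2396.
D = 30.66 × (0.4822 − 0.2396) + 2.00 × 0.2396 = 7.438 + 0.4792 = 7.917 mg/L.
DO = C_s − D = 8.85 − 7.917 = 0.9327 mg/L.

DO ≈ 0.933 mg/L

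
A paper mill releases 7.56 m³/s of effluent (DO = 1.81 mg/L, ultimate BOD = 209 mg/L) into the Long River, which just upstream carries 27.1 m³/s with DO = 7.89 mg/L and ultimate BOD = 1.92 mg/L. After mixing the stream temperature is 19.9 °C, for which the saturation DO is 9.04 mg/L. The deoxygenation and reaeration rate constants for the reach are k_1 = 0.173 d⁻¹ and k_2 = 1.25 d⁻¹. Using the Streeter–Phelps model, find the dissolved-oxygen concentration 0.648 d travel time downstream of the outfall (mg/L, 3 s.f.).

Mixed DO = (27.1×7.89 + 7.56×1.81)/(27.1+7.56) = 227.5/34.66 = 6.564 mg/L.
Mixed L₀ = (27.1×1.92 + 7.56×209)/(34.66) = 1632/34.66 = 47.09 mg/L.
Initial deficit D₀ = C_s − DO₀ = 9.04 − 6.564 = 2.476 mg/L.
D(0.648) = [0.173×47.09/(1.25−0.173)](e^(−0.173×0.648) − e^(−1.25×0.648)) + 2.476 e^(−1.25×0.648)
= 7.564 × (0.8940 − 0.4449) + 2.476 × 0.4449 = 4.498 mg/L.
DO = 9.04 − 4.498 = 4.542 mg/L.

DO ≈ 4.54 mg/L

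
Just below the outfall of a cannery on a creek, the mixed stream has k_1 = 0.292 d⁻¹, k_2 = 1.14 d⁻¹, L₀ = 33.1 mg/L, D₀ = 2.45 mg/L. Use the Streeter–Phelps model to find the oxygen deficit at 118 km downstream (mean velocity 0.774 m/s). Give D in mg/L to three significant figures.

D ≈ 5.61 mg/L

Travel time t = x/v = 118 km / (0.774 m/s) = 118000 m / 0.774 m/s = 152500 s = 1.765 d.
k_1 L₀/(k_2−k_1) = 0.292×33.1/(1.14−0.292) = 9.665/0.8480 = 11.40 mg/L.
e^(−k_1 t) = e^(−0.292×1.765) = 0.5974; e^(−k_2 t) = e^(−1.14×1.765) = 0.1338.
D = 11.40 × (0.5974 − 0.1338) + 2.45 × 0.1338 = 5.284 + 0.3278 = 5.611 mg/L.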